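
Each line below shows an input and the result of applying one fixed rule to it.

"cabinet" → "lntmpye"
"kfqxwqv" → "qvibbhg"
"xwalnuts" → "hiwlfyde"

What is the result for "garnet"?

lrycep

The transformation: shift every letter 11 places forward in the alphabet (wrapping around), then swap each adjacent pair of characters (1↔2, 3↔4, ...).
Applying both steps to "garnet": "rlcype", then "lrycep".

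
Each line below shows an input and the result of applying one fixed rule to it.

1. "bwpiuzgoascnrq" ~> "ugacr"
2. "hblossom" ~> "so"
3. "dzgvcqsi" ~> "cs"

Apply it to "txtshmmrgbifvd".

The transformation: keep every other character starting from the first (positions 1st, 3rd, 5th, ...), then delete the first 2 characters.
For "txtshmmrgbifvd", step one produces "tthmgiv"; step two turns that into "hmgiv".

hmgiv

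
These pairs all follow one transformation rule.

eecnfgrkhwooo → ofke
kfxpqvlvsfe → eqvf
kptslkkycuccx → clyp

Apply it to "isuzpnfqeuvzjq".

qpqvs

Looking at the pairs, the operation is to keep one character in every 3, starting at position 2 (positions 2nd, 5th, 8th, ...), then swap the first and last characters.
"isuzpnfqeuvzjq" → "qpqvs".
(Check on "kptslkkycuccx": → "plyc" → "clyp" ✓)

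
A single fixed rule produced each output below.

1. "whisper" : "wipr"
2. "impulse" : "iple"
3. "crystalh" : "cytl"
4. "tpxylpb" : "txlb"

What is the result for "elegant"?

The rule is to keep every other character starting from the first (positions 1st, 3rd, 5th, ...).
So "elegant" becomes "eeat".

eeat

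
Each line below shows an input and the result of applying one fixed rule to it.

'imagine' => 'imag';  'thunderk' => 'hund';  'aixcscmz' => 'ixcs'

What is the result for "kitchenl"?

The rule is to move the last 3 characters to the front (rotate right by 3), then keep only the last 4 characters.
On "kitchenl" that produces "itch".
(Check on "thunderk": → "erkthund" → "hund" ✓)

itch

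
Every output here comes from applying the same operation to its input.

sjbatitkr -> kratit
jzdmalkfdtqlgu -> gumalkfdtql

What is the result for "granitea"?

eanit

The transformation: delete the first 3 characters, then move the last 2 characters to the front (rotate right by 2).
Starting from "granitea": after the first operation, "nitea"; after the second, "eanit".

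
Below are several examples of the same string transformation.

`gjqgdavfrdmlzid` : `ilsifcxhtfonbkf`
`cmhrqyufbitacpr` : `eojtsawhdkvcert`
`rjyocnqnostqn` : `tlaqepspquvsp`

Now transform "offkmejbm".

qhhmogldo

The transformation: shift every letter 2 places forward in the alphabet (wrapping around).
Doing the same to "offkmejbm": "qhhmogldo".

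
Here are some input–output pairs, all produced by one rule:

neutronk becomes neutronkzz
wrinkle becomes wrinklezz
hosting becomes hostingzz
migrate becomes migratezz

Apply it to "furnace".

What's happening: append "zz".
For "furnace" the result is "furnacezz".

furnacezz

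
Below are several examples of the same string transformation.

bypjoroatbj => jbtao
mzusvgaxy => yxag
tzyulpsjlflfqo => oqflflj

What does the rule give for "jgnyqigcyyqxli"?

ilxqyyc

What's happening: take characters alternately from the front and the back (1st, last, 2nd, 2nd-last, ...), then keep every other character starting from the second (positions 2nd, 4th, 6th, ...).
Doing the same to "jgnyqigcyyqxli": "ilxqyyc".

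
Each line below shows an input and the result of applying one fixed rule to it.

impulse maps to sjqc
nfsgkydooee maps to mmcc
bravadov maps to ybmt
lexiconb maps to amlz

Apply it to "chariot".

pgmr

Rule — shift every letter 2 places backward in the alphabet (wrapping around), then keep only the last 4 characters.
Applying both steps to "chariot": "afypgmr", then "pgmr".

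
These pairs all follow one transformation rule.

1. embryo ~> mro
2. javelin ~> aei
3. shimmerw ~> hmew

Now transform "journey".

ore

Looking at the pairs, the operation is to keep every other character starting from the second (positions 2nd, 4th, 6th, ...).
Applying that to "journey" gives "ore".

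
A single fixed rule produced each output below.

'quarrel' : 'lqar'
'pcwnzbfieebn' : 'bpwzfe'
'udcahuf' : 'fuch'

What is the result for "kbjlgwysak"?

The pattern: keep every other character starting from the first (positions 1st, 3rd, 5th, ...), then move the last character to the front.
On "kbjlgwysak" that produces "akjgy".

akjgy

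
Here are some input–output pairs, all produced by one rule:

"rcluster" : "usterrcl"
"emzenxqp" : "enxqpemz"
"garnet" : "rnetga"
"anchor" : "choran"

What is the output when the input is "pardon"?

rdonpa

Rule — swap the front and back halves of the string, then move the last character to the front.
Applying both steps to "pardon": "donpar", then "rdonpa".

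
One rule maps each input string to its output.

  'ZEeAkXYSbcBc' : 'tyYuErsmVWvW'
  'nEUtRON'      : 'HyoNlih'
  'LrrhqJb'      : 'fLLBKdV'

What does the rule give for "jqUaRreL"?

DKoUlLYf

What's happening: shift every letter 6 places backward in the alphabet (wrapping around), then flip the case of every letter.
Working it through for "jqUaRreL": intermediate "dkOuLlyF", final "DKoUlLYf".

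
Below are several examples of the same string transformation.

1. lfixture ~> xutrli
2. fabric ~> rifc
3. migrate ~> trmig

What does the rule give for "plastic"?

tspli

The transformation: sort the characters into reverse alphabetical order, then delete the last 2 characters.
On "plastic": the first step gives "tsplica", and the second then gives "tspli".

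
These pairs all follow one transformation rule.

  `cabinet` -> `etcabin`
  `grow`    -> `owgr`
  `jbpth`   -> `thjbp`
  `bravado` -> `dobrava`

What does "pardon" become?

The pattern: move the last 2 characters to the front (rotate right by 2).
Applying that to "pardon" gives "onpard".

onpard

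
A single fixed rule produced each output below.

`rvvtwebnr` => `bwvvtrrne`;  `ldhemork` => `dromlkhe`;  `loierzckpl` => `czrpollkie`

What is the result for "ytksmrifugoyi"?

Rule — sort the characters into reverse alphabetical order, then move the last character to the front.
On "ytksmrifugoyi": the first step gives "yyutsromkiigf", and the second then gives "fyyutsromkiig".

fyyutsromkiig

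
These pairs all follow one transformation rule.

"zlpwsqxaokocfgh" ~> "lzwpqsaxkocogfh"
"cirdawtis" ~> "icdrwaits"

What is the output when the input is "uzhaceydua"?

zuahecdyau

The rule is to swap each adjacent pair of characters (1↔2, 3↔4, ...).
So "uzhaceydua" becomes "zuahecdyau".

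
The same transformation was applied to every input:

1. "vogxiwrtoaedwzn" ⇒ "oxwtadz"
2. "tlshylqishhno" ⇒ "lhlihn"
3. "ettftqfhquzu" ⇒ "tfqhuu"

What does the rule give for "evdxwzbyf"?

Rule — keep every other character starting from the second (positions 2nd, 4th, 6th, ...).
So "evdxwzbyf" becomes "vxzy".

vxzy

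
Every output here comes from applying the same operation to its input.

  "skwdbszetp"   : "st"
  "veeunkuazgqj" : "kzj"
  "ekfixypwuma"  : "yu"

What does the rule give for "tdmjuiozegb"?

In each case the input is transformed by: delete the first 3 characters, then keep one character in every 3, starting at position 3 (positions 3rd, 6th, 9th, ...).
On "tdmjuiozegb": the first step gives "juiozegb", and the second then gives "ie".

ie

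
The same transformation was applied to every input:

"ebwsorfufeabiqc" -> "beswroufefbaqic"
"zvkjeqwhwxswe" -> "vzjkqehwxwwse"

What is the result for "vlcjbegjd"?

lvjcebjgd

Looking at the pairs, the operation is to swap each adjacent pair of characters (1↔2, 3↔4, ...).
Applying that to "vlcjbegjd" gives "lvjcebjgd".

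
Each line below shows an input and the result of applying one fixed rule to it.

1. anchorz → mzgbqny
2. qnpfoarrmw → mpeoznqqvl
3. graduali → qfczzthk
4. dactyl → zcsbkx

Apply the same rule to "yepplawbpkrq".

Looking at the pairs, the operation is to shift every letter 1 place backward in the alphabet (wrapping around), then swap each adjacent pair of characters (1↔2, 3↔4, ...).
Starting from "yepplawbpkrq": after the first operation, "xdookzvaojqp"; after the second, "dxoozkavjopq".

dxoozkavjopq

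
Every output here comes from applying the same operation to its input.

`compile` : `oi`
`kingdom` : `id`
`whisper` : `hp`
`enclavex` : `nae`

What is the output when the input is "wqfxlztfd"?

qlf

In each case the input is transformed by: swap the first and last characters, then keep one character in every 3, starting at position 2 (positions 2nd, 5th, 8th, ...).
For "wqfxlztfd", step one produces "dqfxlztfw"; step two turns that into "qlf".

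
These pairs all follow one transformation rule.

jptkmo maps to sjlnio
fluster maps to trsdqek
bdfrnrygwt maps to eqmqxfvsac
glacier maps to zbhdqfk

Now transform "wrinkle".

In each case the input is transformed by: shift every letter 1 place backward in the alphabet (wrapping around), then move the first 2 characters to the end (rotate left by 2).
Starting from "wrinkle": after the first operation, "vqhmjkd"; after the second, "hmjkdvq".

hmjkdvq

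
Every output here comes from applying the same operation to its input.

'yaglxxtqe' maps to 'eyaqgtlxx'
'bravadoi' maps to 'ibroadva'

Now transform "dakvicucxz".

In each case the input is transformed by: swap the first and last characters, then take characters alternately from the front and the back (1st, last, 2nd, 2nd-last, ...).
Starting from "dakvicucxz": after the first operation, "zakvicucxd"; after the second, "zdaxkcvuic".

zdaxkcvuic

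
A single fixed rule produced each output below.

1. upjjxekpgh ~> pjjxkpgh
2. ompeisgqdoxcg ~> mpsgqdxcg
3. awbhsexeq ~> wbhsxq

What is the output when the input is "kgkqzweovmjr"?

kgkqzwvmjr

Each output is the input with this applied: remove every vowel.
On "kgkqzweovmjr" that produces "kgkqzwvmjr".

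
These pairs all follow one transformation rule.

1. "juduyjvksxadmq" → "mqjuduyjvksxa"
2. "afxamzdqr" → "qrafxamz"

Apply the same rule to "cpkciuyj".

What's happening: move the last 3 characters to the front (rotate right by 3), then delete the first character.
Starting from "cpkciuyj": after the first operation, "uyjcpkci"; after the second, "yjcpkci".

yjcpkci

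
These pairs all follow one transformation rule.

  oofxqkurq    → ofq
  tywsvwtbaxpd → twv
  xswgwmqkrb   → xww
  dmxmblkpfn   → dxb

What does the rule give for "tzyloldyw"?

tyo

The rule is to keep every other character starting from the first (positions 1st, 3rd, 5th, ...), then keep only the first 3 characters.
Applying both steps to "tzyloldyw": "tyodw", then "tyo".
(Check on "xswgwmqkrb": → "xwwqr" → "xww" ✓)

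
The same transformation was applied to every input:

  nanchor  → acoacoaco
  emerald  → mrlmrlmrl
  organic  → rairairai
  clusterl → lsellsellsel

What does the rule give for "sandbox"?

Looking at the pairs, the operation is to keep every other character starting from the second (positions 2nd, 4th, 6th, ...), then write the whole string 3 times in a row.
Starting from "sandbox": after the first operation, "ado"; after the second, "adoadoado".

adoadoado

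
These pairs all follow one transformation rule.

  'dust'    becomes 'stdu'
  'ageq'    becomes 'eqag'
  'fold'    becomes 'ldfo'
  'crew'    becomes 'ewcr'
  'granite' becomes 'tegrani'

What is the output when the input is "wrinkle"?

lewrink

Each output is the input with this applied: move the last 2 characters to the front (rotate right by 2).
Doing the same to "wrinkle": "lewrink".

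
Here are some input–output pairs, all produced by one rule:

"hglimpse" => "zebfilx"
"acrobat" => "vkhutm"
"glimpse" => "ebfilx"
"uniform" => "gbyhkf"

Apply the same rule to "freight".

kxbzam

Rule — delete the first character, then shift every letter 7 places backward in the alphabet (wrapping around).
"freight" → "reight" → "kxbzam".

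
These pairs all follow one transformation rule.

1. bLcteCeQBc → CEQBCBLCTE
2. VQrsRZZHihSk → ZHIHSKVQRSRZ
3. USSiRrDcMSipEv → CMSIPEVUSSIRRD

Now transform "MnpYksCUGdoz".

Each output is the input with this applied: swap the front and back halves of the string, then convert every letter to uppercase.
For "MnpYksCUGdoz", step one produces "CUGdozMnpYks"; step two turns that into "CUGDOZMNPYKS".

CUGDOZMNPYKS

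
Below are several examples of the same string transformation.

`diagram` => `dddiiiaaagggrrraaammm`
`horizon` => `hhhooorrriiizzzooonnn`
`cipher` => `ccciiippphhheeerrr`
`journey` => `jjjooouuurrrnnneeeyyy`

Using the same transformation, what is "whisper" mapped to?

Each output is the input with this applied: repeat every character 3 times.
Applying that to "whisper" gives "wwwhhhiiissspppeeerrr".

wwwhhhiiissspppeeerrr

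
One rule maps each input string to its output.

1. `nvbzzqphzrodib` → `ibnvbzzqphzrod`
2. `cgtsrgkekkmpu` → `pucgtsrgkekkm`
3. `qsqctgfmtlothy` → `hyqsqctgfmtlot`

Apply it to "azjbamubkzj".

zjazjbamubk

The transformation: move the last 2 characters to the front (rotate right by 2).
"azjbamubkzj" → "zjazjbamubk".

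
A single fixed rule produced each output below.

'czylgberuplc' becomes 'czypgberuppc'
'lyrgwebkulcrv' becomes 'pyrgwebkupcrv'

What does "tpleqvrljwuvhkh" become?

The transformation: replace every "l" with "p".
Applying that to "tpleqvrljwuvhkh" gives "tppeqvrpjwuvhkh".

tppeqvrpjwuvhkh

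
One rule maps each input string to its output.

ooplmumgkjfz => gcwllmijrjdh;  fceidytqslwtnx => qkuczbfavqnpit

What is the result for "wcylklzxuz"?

urwtzvihiw

The transformation: shift every letter 3 places backward in the alphabet (wrapping around), then move the last 3 characters to the front (rotate right by 3).
Starting from "wcylklzxuz": after the first operation, "tzvihiwurw"; after the second, "urwtzvihiw".
(Check on "ooplmumgkjfz": → "llmijrjdhgcw" → "gcwllmijrjdh" ✓)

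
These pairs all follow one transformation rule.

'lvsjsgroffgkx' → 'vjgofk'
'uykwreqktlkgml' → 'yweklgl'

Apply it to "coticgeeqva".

oigev

In each case the input is transformed by: keep every other character starting from the second (positions 2nd, 4th, 6th, ...).
"coticgeeqva" → "oigev".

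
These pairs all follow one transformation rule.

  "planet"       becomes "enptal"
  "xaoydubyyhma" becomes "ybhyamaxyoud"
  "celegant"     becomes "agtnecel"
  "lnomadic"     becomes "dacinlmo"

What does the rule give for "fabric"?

irfcba

The rule is to swap the front and back halves of the string, then swap each adjacent pair of characters (1↔2, 3↔4, ...).
"fabric" → "irfcba".
(Check on "lnomadic": → "adiclnom" → "dacinlmo" ✓)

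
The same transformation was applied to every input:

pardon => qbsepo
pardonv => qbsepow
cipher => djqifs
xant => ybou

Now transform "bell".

cfmm

What's happening: shift every letter 1 place forward in the alphabet (wrapping around).
Doing the same to "bell": "cfmm".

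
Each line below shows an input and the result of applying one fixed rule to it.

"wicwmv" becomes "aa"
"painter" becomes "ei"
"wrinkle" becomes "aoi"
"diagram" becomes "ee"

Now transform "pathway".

eae

The transformation: shift every letter 4 places forward in the alphabet (wrapping around), then keep only the vowels.
"pathway" → "texlaec" → "eae".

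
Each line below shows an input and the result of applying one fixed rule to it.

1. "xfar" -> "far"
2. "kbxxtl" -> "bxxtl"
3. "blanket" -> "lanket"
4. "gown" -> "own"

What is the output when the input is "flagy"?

Looking at the pairs, the operation is to delete the first character.
Doing the same to "flagy": "lagy".

lagy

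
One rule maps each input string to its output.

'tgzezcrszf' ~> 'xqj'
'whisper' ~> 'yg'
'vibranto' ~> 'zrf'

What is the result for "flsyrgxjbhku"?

Looking at the pairs, the operation is to keep one character in every 3, starting at position 2 (positions 2nd, 5th, 8th, ...), then shift every letter 9 places backward in the alphabet (wrapping around).
Working it through for "flsyrgxjbhku": intermediate "lrjk", final "ciab".

ciab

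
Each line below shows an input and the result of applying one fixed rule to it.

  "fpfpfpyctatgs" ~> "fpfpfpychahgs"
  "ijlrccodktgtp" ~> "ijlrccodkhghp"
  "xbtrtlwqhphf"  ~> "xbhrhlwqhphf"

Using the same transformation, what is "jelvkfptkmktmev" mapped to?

jelvkfphkmkhmev

Looking at the pairs, the operation is to replace every "t" with "h".
So "jelvkfptkmktmev" becomes "jelvkfphkmkhmev".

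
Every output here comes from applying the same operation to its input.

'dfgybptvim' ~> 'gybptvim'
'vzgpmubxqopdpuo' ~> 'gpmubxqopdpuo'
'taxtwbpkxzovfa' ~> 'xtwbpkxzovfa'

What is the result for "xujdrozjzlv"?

jdrozjzlv

Rule — delete the first 2 characters.
On "xujdrozjzlv" that produces "jdrozjzlv".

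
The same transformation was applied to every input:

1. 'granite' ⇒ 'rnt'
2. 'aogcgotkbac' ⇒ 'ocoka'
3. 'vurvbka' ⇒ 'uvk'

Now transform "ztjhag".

In each case the input is transformed by: keep every other character starting from the second (positions 2nd, 4th, 6th, ...).
Applying that to "ztjhag" gives "thg".

thg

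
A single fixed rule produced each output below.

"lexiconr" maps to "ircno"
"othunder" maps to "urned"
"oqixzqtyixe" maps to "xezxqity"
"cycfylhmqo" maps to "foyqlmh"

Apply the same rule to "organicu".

aunci

Each output is the input with this applied: delete the first 3 characters, then take characters alternately from the front and the back (1st, last, 2nd, 2nd-last, ...).
Applying both steps to "organicu": "anicu", then "aunci".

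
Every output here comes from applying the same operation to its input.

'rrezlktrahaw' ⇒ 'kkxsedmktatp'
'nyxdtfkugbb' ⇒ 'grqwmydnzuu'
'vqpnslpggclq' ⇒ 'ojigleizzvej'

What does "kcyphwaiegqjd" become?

Rule — shift every letter 7 places backward in the alphabet (wrapping around).
On "kcyphwaiegqjd" that produces "dvriaptbxzjcw".

dvriaptbxzjcw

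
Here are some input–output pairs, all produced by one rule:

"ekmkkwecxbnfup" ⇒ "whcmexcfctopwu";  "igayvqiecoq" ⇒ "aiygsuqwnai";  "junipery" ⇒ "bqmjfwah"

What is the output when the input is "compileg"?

uygwedha

The rule is to shift every letter 8 places backward in the alphabet (wrapping around), then take characters alternately from the front and the back (1st, last, 2nd, 2nd-last, ...).
Doing the same to "compileg": "uygwedha".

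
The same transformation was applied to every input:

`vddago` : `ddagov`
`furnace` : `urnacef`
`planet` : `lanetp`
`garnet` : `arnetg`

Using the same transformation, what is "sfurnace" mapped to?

Looking at the pairs, the operation is to move the first character to the end.
For "sfurnace" the result is "furnaces".

furnaces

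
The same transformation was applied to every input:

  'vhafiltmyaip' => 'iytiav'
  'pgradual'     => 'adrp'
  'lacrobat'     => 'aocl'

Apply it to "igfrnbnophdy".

The pattern: keep every other character starting from the first (positions 1st, 3rd, 5th, ...), then reverse the string.
Starting from "igfrnbnophdy": after the first operation, "ifnnpd"; after the second, "dpnnfi".

dpnnfi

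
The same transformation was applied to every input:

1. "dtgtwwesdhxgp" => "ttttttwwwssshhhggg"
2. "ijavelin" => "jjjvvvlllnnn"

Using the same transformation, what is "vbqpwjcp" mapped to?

bbbpppjjjppp

In each case the input is transformed by: keep every other character starting from the second (positions 2nd, 4th, 6th, ...), then repeat every character 3 times.
Applying both steps to "vbqpwjcp": "bpjp", then "bbbpppjjjppp".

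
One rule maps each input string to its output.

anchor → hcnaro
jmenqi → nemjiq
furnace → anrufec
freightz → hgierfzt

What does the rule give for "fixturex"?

rutxifxe

The rule is to reverse the string, then move the first 2 characters to the end (rotate left by 2).
On "fixturex": the first step gives "xerutxif", and the second then gives "rutxifxe".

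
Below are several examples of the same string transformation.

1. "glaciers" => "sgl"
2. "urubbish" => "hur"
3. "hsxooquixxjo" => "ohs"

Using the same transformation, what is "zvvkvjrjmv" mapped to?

vzv

The rule is to move the first 2 characters to the end (rotate left by 2), then keep only the last 3 characters.
Starting from "zvvkvjrjmv": after the first operation, "vkvjrjmvzv"; after the second, "vzv".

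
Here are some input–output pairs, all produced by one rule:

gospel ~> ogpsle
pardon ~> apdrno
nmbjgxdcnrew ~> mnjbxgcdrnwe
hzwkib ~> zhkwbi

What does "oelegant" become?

eoelagtn

Rule — swap each adjacent pair of characters (1↔2, 3↔4, ...).
"oelegant" → "eoelagtn".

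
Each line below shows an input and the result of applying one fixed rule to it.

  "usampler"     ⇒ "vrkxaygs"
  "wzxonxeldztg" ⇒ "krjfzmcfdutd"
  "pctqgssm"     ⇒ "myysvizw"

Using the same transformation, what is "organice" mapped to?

The transformation: shift every letter 6 places forward in the alphabet (wrapping around), then swap the front and back halves of the string.
On "organice": the first step gives "uxmgtoik", and the second then gives "toikuxmg".

toikuxmg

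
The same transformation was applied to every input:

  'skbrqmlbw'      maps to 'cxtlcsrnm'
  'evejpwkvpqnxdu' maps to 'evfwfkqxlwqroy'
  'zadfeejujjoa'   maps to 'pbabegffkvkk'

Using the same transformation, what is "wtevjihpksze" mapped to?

afxufwkjiqlt

Each output is the input with this applied: move the last 2 characters to the front (rotate right by 2), then shift every letter 1 place forward in the alphabet (wrapping around).
"wtevjihpksze" → "zewtevjihpks" → "afxufwkjiqlt".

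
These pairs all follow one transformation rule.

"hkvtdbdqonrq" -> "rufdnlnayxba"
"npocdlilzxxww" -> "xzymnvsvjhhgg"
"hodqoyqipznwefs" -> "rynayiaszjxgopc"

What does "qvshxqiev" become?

Each output is the input with this applied: shift every letter 10 places forward in the alphabet (wrapping around).
Doing the same to "qvshxqiev": "afcrhasof".

afcrhasof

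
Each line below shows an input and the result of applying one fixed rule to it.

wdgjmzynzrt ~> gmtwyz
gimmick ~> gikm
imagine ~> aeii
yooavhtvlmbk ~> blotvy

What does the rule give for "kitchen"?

hknt

The pattern: keep every other character starting from the first (positions 1st, 3rd, 5th, ...), then sort the characters into alphabetical order.
Working it through for "kitchen": intermediate "kthn", final "hknt".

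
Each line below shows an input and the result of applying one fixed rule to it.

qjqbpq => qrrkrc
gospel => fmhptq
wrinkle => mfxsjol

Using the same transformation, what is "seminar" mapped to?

bstfnjo

The rule is to move the last 2 characters to the front (rotate right by 2), then shift every letter 1 place forward in the alphabet (wrapping around).
Applying that to "seminar" gives "bstfnjo".
(Check on "wrinkle": → "lewrink" → "mfxsjol" ✓)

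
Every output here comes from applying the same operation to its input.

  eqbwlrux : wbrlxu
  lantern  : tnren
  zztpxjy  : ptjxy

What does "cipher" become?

What's happening: swap each adjacent pair of characters (1↔2, 3↔4, ...), then delete the first 2 characters.
"cipher" → "ichpre" → "hpre".
(Check on "lantern": → "altnren" → "tnren" ✓)

hpre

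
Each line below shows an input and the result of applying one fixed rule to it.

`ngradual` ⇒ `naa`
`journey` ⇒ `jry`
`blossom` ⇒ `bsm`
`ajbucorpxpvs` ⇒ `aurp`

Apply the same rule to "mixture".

Looking at the pairs, the operation is to keep one character in every 3, starting at position 1 (positions 1st, 4th, 7th, ...).
Doing the same to "mixture": "mte".

mte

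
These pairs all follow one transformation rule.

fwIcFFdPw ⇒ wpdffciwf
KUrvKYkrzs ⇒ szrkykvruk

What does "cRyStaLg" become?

glatsyrc

Looking at the pairs, the operation is to reverse the string, then convert every letter to lowercase.
Applying both steps to "cRyStaLg": "gLatSyRc", then "glatsyrc".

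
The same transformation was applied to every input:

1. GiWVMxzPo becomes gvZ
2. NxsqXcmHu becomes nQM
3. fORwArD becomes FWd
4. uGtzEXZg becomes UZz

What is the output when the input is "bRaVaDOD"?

The rule is to keep one character in every 3, starting at position 1 (positions 1st, 4th, 7th, ...), then flip the case of every letter.
On "bRaVaDOD": the first step gives "bVO", and the second then gives "Bvo".

Bvo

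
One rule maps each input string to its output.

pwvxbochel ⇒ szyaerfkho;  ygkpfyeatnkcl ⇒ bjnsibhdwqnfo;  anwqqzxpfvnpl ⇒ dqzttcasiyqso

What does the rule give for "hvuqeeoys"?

kyxthhrbv

The rule is to shift every letter 3 places forward in the alphabet (wrapping around).
For "hvuqeeoys" the result is "kyxthhrbv".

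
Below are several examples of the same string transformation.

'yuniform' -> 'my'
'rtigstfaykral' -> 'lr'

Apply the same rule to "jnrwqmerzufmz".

The rule is to move the first character to the end, then keep only the last 2 characters.
Starting from "jnrwqmerzufmz": after the first operation, "nrwqmerzufmzj"; after the second, "zj".

zj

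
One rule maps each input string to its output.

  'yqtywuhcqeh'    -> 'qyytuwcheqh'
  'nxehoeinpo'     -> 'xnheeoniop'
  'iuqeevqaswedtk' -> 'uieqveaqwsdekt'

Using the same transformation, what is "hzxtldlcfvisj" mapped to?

The pattern: swap each adjacent pair of characters (1↔2, 3↔4, ...).
Doing the same to "hzxtldlcfvisj": "zhtxdlclvfsij".

zhtxdlclvfsij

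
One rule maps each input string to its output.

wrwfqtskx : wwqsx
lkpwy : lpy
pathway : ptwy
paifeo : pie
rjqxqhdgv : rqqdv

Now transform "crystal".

cytl

In each case the input is transformed by: keep every other character starting from the first (positions 1st, 3rd, 5th, ...).
"crystal" → "cytl".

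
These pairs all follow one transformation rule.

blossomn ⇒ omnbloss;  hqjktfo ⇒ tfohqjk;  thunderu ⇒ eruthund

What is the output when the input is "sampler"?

Each output is the input with this applied: move the last 3 characters to the front (rotate right by 3).
For "sampler" the result is "lersamp".

lersamp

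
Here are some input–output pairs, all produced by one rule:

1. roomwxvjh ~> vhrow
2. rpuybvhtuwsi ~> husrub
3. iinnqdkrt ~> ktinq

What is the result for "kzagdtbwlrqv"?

Each output is the input with this applied: keep every other character starting from the first (positions 1st, 3rd, 5th, ...), then move the first 3 characters to the end (rotate left by 3).
Working it through for "kzagdtbwlrqv": intermediate "kadblq", final "blqkad".

blqkad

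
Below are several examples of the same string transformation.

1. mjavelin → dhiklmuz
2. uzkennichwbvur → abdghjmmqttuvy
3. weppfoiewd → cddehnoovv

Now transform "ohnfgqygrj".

effgimnpqx

The pattern: shift every letter 1 place backward in the alphabet (wrapping around), then sort the characters into alphabetical order.
For "ohnfgqygrj", step one produces "ngmefpxfqi"; step two turns that into "effgimnpqx".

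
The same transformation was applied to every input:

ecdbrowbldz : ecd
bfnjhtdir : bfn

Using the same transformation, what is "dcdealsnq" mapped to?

dcd

What's happening: keep only the first 3 characters.
Applying that to "dcdealsnq" gives "dcd".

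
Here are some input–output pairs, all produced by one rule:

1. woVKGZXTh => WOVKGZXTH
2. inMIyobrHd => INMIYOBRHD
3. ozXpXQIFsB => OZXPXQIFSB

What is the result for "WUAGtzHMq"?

WUAGTZHMQ

The pattern: convert every letter to uppercase.
Doing the same to "WUAGtzHMq": "WUAGTZHMQ".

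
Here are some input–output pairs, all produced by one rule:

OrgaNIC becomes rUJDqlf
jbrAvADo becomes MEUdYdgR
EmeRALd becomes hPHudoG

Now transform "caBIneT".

In each case the input is transformed by: flip the case of every letter, then shift every letter 3 places forward in the alphabet (wrapping around).
"caBIneT" → "FDelQHw".

FDelQHw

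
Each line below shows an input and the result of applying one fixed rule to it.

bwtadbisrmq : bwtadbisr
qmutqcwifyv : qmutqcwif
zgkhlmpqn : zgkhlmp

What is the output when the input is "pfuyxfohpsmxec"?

pfuyxfohpsmx

Rule — delete the last 2 characters.
"pfuyxfohpsmxec" → "pfuyxfohpsmx".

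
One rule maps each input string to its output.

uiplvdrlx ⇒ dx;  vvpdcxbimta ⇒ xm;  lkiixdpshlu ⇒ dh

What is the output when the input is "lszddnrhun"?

The pattern: keep one character in every 3, starting at position 3 (positions 3rd, 6th, 9th, ...), then delete the first character.
Starting from "lszddnrhun": after the first operation, "znu"; after the second, "nu".

nu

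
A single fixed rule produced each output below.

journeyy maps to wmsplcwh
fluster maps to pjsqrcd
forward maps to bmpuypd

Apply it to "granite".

cpylgre

The pattern: swap the first and last characters, then shift every letter 2 places backward in the alphabet (wrapping around).
Working it through for "granite": intermediate "eranitg", final "cpylgre".
(Check on "forward": → "dorwarf" → "bmpuypd" ✓)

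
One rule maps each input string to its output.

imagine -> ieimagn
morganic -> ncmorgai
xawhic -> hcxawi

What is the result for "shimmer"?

Looking at the pairs, the operation is to move the last 2 characters to the front (rotate right by 2), then swap the first and last characters.
"shimmer" → "ershimm" → "mrshime".

mrshime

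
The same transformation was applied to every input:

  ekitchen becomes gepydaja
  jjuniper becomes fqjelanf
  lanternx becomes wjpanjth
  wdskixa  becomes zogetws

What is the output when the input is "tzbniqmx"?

vxjemitp

In each case the input is transformed by: shift every letter 4 places backward in the alphabet (wrapping around), then move the first character to the end.
On "tzbniqmx": the first step gives "pvxjemit", and the second then gives "vxjemitp".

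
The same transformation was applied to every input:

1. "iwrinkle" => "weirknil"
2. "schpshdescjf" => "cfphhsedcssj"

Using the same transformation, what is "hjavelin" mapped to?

In each case the input is transformed by: swap the first and last characters, then swap each adjacent pair of characters (1↔2, 3↔4, ...).
Starting from "hjavelin": after the first operation, "njavelih"; after the second, "jnvalehi".
(Check on "schpshdescjf": → "fchpshdescjs" → "cfphhsedcssj" ✓)

jnvalehi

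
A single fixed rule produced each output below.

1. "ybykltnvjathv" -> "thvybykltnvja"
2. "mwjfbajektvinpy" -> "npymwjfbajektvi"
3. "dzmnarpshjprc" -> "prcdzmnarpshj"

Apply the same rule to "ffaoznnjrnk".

The rule is to move the last 3 characters to the front (rotate right by 3).
On "ffaoznnjrnk" that produces "rnkffaoznnj".

rnkffaoznnj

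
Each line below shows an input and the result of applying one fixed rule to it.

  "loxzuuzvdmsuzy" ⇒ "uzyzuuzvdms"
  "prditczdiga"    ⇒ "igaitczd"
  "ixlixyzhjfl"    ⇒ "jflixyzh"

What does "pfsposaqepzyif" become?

The transformation: delete the first 3 characters, then move the last 3 characters to the front (rotate right by 3).
Starting from "pfsposaqepzyif": after the first operation, "posaqepzyif"; after the second, "yifposaqepz".
(Check on "prditczdiga": → "itczdiga" → "igaitczd" ✓)

yifposaqepz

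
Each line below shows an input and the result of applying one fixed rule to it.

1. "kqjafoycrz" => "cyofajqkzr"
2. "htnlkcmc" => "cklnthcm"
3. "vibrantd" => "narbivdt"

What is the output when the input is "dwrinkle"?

The transformation: reverse the string, then move the first 2 characters to the end (rotate left by 2).
"dwrinkle" → "elknirwd" → "knirwdel".

knirwdel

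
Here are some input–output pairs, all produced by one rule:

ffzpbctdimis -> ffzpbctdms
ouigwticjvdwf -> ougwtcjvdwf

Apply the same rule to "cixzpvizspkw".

cxzpvzspkw

Rule — remove every "i".
"cixzpvizspkw" → "cxzpvzspkw".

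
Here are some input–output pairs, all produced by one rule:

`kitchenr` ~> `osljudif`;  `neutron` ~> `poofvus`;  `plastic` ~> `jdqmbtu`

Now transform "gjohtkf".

In each case the input is transformed by: shift every letter 1 place forward in the alphabet (wrapping around), then move the last 2 characters to the front (rotate right by 2).
Starting from "gjohtkf": after the first operation, "hkpiulg"; after the second, "lghkpiu".

lghkpiu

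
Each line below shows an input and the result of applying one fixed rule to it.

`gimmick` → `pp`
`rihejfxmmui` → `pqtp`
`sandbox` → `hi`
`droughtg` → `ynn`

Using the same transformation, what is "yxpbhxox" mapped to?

The transformation: shift every letter 7 places forward in the alphabet (wrapping around), then keep one character in every 3, starting at position 2 (positions 2nd, 5th, 8th, ...).
On "yxpbhxox": the first step gives "fewioeve", and the second then gives "eoe".
(Check on "gimmick": → "npttpjr" → "pp" ✓)

eoe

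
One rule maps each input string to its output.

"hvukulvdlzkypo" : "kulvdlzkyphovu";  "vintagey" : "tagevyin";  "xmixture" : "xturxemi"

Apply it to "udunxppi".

nxppuidu

Rule — swap the first and last characters, then move the first 3 characters to the end (rotate left by 3).
On "udunxppi": the first step gives "idunxppu", and the second then gives "nxppuidu".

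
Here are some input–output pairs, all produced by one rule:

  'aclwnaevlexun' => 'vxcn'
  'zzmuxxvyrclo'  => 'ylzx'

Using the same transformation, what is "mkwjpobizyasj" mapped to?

What's happening: keep one character in every 3, starting at position 2 (positions 2nd, 5th, 8th, ...), then swap the front and back halves of the string.
"mkwjpobizyasj" → "kpia" → "iakp".

iakp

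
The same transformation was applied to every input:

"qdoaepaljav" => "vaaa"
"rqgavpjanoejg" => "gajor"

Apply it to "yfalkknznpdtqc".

clnpq

Each output is the input with this applied: swap the first and last characters, then keep one character in every 3, starting at position 1 (positions 1st, 4th, 7th, ...).
For "yfalkknznpdtqc" the result is "clnpq".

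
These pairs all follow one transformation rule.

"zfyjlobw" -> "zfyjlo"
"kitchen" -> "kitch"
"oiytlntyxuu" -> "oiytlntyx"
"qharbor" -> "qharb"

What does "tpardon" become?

In each case the input is transformed by: delete the last 2 characters.
"tpardon" → "tpard".

tpard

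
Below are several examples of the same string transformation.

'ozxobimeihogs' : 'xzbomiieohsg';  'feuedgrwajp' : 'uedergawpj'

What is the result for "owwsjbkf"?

What's happening: delete the first character, then swap each adjacent pair of characters (1↔2, 3↔4, ...).
Starting from "owwsjbkf": after the first operation, "wwsjbkf"; after the second, "wwjskbf".

wwjskbf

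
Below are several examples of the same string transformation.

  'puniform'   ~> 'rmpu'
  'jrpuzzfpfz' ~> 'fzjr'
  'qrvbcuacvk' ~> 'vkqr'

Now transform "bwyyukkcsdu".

The pattern: move the last 2 characters to the front (rotate right by 2), then keep only the first 4 characters.
On "bwyyukkcsdu": the first step gives "dubwyyukkcs", and the second then gives "dubw".

dubw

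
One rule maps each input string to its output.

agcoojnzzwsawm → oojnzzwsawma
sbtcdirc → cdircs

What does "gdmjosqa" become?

The rule is to move the first 3 characters to the end (rotate left by 3), then delete the last 2 characters.
Applying both steps to "gdmjosqa": "josqagdm", then "josqag".

josqag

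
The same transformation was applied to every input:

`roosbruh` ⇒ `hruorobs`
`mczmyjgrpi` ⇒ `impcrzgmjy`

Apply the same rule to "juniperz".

zjruenpi

Rule — reverse the string, then take characters alternately from the front and the back (1st, last, 2nd, 2nd-last, ...).
For "juniperz", step one produces "zrepinuj"; step two turns that into "zjruenpi".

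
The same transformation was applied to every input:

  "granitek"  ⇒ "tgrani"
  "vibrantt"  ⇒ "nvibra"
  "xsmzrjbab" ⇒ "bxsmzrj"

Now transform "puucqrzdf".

The transformation: delete the last 2 characters, then move the last character to the front.
Working it through for "puucqrzdf": intermediate "puucqrz", final "zpuucqr".

zpuucqr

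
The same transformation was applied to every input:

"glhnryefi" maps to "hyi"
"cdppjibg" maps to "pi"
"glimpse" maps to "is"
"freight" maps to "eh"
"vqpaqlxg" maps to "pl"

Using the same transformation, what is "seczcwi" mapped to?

The rule is to keep one character in every 3, starting at position 3 (positions 3rd, 6th, 9th, ...).
"seczcwi" → "cw".

cw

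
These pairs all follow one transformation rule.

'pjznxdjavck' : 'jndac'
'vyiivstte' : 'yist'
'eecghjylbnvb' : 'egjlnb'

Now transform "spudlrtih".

What's happening: keep every other character starting from the second (positions 2nd, 4th, 6th, ...).
Applying that to "spudlrtih" gives "pdri".

pdri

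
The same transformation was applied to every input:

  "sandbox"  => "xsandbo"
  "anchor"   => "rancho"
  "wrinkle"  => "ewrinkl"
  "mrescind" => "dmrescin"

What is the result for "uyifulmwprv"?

The pattern: move the last character to the front.
"uyifulmwprv" → "vuyifulmwpr".

vuyifulmwpr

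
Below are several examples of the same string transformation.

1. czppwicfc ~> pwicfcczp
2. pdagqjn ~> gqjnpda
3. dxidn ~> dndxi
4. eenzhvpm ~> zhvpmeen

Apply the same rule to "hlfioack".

Each output is the input with this applied: move the first 3 characters to the end (rotate left by 3).
"hlfioack" → "ioackhlf".

ioackhlf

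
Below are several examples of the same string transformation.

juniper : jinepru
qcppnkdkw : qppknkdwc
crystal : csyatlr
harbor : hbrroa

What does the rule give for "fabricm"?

Rule — swap each adjacent pair of characters (1↔2, 3↔4, ...), then move the first character to the end.
"fabricm" → "afrbcim" → "frbcima".

frbcima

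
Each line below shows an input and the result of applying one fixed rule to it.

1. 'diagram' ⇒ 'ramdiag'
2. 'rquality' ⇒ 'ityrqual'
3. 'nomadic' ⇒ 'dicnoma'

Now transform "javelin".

Looking at the pairs, the operation is to move the last 3 characters to the front (rotate right by 3).
Applying that to "javelin" gives "linjave".

linjave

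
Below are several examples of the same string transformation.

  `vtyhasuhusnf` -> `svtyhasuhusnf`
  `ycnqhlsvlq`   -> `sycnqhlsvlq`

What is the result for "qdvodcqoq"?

sqdvodcqoq

The transformation: prepend "s".
Applying that to "qdvodcqoq" gives "sqdvodcqoq".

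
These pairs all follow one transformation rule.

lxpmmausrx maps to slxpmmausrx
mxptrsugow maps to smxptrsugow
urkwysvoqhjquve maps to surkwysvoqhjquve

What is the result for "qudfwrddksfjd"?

squdfwrddksfjd

Rule — prepend "s".
So "qudfwrddksfjd" becomes "squdfwrddksfjd".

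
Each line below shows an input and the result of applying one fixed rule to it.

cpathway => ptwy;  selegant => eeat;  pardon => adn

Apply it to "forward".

In each case the input is transformed by: keep every other character starting from the second (positions 2nd, 4th, 6th, ...).
"forward" → "owr".

owr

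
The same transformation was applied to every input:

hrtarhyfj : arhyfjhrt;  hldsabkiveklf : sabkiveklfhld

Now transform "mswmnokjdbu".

mnokjdbumsw

What's happening: move the first 3 characters to the end (rotate left by 3).
So "mswmnokjdbu" becomes "mnokjdbumsw".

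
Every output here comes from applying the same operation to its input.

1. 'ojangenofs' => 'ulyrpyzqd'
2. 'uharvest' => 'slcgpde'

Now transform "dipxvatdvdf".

taigleogoq

Rule — delete the first character, then shift every letter 11 places forward in the alphabet (wrapping around).
For "dipxvatdvdf", step one produces "ipxvatdvdf"; step two turns that into "taigleogoq".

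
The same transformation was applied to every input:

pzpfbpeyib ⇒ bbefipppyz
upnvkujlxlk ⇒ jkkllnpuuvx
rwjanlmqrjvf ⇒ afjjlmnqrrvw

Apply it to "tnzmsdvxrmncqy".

cdmmnnqrstvxyz

Each output is the input with this applied: sort the characters into alphabetical order.
"tnzmsdvxrmncqy" → "cdmmnnqrstvxyz".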